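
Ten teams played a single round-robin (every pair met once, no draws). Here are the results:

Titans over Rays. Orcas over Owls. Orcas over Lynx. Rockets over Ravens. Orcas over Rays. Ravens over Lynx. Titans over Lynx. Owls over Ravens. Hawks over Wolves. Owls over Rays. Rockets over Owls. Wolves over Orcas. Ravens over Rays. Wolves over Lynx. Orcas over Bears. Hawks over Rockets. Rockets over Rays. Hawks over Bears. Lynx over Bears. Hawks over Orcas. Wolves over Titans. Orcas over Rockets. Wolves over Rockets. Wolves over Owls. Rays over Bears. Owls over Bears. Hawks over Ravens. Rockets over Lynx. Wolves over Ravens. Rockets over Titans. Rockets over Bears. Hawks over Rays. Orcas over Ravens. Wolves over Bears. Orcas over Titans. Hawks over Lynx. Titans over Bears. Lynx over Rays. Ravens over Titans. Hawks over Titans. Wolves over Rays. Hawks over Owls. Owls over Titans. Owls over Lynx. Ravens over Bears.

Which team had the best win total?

Win totals: Wolves 8, Lynx 2, Orcas 7, Hawks 9, Rockets 6, Ravens 4, Bears 0, Rays 1, Owls 5, Titans 3.
Hawks leads with 9 wins (next highest: 8).

Hawks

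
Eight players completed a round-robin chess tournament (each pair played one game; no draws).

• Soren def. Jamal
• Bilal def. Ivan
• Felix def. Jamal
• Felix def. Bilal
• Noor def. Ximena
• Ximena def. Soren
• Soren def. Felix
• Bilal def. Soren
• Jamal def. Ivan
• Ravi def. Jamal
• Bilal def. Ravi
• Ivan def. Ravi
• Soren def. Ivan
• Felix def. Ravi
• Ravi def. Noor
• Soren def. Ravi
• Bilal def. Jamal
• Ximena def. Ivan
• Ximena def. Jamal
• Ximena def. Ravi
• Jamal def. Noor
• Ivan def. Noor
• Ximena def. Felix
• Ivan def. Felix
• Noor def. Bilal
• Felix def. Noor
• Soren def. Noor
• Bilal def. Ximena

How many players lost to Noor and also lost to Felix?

Noor beat: Ximena, Bilal.
Felix beat: Jamal, Bilal, Ravi, Noor.
Both beat: Bilal — 1.

1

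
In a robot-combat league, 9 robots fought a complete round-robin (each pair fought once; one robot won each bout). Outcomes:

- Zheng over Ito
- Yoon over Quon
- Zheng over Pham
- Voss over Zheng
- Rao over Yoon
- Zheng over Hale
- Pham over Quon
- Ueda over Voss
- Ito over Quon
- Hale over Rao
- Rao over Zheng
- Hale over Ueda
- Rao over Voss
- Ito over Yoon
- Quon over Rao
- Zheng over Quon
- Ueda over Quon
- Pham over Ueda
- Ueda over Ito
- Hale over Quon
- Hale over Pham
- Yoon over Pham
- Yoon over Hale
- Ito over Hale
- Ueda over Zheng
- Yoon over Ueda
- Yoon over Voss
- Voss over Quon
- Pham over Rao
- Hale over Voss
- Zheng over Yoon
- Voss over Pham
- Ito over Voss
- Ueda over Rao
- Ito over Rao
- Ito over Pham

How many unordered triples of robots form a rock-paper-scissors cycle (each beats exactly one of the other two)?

Win totals: Ueda 5, Rao 3, Ito 6, Pham 3, Zheng 5, Voss 3, Yoon 5, Quon 1, Hale 5.
A robot with w wins dominates both others in C(w,2) triples; summing gives 10 + 3 + 15 + 3 + 10 + 3 + 10 + 0 + 10 = 64 transitive triples.
Total triples C(9,3) = 84, so cyclic triples = 84 − 64 = 20.

20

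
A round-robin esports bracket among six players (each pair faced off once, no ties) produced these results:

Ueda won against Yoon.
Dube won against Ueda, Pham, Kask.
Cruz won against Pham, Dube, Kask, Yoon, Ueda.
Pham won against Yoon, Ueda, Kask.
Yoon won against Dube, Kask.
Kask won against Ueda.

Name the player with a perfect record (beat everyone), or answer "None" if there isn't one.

Cruz

Cruz has 5 wins out of 5 opponents — a perfect record.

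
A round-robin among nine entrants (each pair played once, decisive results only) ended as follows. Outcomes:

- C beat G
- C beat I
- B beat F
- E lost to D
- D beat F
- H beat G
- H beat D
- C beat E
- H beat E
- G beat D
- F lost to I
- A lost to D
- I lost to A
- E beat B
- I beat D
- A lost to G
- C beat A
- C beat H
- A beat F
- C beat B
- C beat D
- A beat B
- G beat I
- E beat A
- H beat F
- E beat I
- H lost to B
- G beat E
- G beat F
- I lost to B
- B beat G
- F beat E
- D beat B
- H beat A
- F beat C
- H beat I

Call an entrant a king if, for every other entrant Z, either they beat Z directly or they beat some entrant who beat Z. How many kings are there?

A reaches everyone (king).
B reaches everyone (king).
C reaches everyone (king).
D reaches everyone (king).
E cannot reach C in two steps.
F reaches everyone (king).
G cannot reach H in two steps.
H reaches everyone (king).
I cannot reach G, H in two steps.
Kings: A, B, C, D, F, H — 6.

6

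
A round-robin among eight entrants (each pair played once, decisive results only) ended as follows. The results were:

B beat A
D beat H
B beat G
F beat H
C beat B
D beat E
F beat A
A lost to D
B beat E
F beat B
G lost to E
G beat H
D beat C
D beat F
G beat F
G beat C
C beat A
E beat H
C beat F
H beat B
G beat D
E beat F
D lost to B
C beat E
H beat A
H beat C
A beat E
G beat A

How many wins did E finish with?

E's results: beat F, G, H; lost to A, B, C, D.
That is 3 wins.

3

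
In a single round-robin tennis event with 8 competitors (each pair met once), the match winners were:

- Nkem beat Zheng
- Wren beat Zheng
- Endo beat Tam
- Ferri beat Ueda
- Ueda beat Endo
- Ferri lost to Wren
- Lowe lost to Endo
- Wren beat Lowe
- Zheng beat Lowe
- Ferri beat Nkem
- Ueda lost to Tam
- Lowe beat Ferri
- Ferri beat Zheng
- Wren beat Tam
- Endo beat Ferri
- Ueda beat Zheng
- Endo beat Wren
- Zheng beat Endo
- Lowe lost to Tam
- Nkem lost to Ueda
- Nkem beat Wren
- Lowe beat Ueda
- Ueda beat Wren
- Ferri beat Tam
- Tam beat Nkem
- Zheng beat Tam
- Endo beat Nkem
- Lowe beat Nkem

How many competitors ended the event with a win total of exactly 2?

1

Win totals: Lowe 3, Tam 3, Endo 5, Wren 4, Ferri 4, Nkem 2, Ueda 4, Zheng 3.
Exactly 2: Nkem — 1 competitor.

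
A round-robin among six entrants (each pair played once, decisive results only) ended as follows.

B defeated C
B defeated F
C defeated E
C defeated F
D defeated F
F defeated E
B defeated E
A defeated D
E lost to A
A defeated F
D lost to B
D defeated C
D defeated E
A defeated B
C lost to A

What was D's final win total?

D's results: beat C, E, F; lost to A, B.
That is 3 wins.

3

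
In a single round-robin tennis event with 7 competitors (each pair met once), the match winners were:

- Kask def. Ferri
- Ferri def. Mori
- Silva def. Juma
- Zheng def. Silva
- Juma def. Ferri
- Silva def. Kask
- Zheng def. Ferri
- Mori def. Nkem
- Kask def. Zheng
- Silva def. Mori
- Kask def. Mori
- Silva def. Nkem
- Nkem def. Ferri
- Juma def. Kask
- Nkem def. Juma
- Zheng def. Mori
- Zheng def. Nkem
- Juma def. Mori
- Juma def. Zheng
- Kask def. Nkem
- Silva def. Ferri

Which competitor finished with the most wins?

Silva

Win totals: Silva 5, Kask 4, Nkem 2, Ferri 1, Zheng 4, Mori 1, Juma 4.
Silva leads with 5 wins (next highest: 4).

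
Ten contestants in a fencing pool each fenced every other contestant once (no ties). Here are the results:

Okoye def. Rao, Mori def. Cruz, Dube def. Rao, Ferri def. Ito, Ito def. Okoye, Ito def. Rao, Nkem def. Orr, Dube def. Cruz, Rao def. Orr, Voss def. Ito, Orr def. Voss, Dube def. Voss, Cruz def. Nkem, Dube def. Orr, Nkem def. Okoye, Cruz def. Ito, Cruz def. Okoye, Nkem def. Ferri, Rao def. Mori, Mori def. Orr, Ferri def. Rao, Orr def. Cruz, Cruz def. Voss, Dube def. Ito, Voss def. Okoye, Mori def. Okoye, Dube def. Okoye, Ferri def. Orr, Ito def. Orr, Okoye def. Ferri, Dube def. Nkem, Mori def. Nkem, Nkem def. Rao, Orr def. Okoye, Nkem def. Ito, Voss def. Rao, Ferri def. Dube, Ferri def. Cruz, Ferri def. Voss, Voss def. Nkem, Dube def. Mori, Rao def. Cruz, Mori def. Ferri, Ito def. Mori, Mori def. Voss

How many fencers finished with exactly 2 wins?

1

Win totals: Ferri 6, Mori 6, Ito 4, Dube 8, Nkem 5, Orr 3, Cruz 4, Voss 4, Okoye 2, Rao 3.
Exactly 2: Okoye — 1 fencer.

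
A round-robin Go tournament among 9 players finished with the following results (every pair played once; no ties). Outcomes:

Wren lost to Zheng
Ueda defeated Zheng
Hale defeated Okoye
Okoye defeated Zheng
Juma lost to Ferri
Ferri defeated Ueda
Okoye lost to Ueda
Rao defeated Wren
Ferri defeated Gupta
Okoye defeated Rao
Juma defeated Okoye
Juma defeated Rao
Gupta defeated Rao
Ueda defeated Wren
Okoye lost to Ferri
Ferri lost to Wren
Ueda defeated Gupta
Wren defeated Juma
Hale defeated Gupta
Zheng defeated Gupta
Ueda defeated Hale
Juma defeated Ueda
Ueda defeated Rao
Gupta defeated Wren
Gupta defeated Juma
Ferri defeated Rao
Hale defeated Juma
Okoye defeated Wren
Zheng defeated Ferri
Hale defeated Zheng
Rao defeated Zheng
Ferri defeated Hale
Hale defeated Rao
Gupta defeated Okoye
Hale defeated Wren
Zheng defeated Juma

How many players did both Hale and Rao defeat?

2

Hale beat: Zheng, Wren, Rao, Juma, Okoye, Gupta.
Rao beat: Zheng, Wren.
Both beat: Zheng, Wren — 2.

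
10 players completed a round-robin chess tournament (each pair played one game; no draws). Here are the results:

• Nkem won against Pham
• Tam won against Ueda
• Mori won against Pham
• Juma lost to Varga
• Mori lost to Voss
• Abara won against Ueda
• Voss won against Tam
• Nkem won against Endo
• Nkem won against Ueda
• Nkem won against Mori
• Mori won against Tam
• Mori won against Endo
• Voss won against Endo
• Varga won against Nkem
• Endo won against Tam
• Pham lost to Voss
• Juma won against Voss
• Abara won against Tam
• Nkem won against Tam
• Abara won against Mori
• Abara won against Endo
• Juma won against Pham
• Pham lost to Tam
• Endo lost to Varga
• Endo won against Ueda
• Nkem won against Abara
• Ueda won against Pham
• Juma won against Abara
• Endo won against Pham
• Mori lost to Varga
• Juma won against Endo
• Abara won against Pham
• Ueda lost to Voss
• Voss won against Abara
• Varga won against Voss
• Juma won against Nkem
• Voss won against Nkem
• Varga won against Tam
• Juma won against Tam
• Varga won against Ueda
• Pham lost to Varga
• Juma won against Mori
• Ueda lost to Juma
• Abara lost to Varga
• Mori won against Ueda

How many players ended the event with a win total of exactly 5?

1

Win totals: Juma 8, Varga 9, Pham 0, Abara 5, Mori 4, Voss 7, Endo 3, Ueda 1, Tam 2, Nkem 6.
Exactly 5: Abara — 1 player.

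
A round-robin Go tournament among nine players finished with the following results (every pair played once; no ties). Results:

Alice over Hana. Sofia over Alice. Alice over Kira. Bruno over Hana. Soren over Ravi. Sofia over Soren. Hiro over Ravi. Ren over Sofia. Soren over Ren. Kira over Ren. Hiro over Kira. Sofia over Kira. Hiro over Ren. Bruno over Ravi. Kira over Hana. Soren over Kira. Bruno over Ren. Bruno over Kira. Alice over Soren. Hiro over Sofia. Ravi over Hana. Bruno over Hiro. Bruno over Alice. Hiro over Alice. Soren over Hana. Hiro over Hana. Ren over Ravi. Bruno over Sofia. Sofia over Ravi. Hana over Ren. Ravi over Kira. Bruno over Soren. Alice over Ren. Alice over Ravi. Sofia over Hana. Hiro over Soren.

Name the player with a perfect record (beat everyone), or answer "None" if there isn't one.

Bruno has 8 wins out of 8 opponents — a perfect record.

Bruno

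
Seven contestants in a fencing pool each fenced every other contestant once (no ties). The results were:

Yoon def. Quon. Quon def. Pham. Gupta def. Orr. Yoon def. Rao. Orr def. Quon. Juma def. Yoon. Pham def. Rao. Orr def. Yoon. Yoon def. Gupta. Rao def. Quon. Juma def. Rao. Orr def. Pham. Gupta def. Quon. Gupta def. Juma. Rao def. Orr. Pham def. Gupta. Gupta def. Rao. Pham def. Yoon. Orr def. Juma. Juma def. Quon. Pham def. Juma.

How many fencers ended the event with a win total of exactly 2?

1

Win totals: Yoon 3, Rao 2, Quon 1, Orr 4, Gupta 4, Juma 3, Pham 4.
Exactly 2: Rao — 1 fencer.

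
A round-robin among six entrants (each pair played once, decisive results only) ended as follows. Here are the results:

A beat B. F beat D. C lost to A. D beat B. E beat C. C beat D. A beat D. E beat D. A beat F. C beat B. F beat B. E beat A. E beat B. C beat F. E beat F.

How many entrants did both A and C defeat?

A beat: B, C, D, F.
C beat: B, D, F.
Both beat: B, D, F — 3.

3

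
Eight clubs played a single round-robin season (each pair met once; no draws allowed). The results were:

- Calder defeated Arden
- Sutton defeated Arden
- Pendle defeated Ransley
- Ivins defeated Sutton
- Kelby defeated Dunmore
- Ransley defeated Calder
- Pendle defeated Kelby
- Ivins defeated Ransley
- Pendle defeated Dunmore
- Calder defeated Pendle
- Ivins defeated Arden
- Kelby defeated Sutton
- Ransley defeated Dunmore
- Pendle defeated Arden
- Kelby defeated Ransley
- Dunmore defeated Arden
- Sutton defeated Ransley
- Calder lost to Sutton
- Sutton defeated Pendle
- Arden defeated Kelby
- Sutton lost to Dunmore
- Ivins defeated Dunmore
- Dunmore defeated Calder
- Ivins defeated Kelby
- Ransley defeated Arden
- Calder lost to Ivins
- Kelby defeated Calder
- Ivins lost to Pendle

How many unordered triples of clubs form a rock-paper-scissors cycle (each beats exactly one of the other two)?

12

Win totals: Kelby 4, Dunmore 3, Pendle 5, Sutton 4, Arden 1, Ransley 3, Calder 2, Ivins 6.
A club with w wins dominates both others in C(w,2) triples; summing gives 6 + 3 + 10 + 6 + 0 + 3 + 1 + 15 = 44 transitive triples.
Total triples C(8,3) = 56, so cyclic triples = 56 − 44 = 12.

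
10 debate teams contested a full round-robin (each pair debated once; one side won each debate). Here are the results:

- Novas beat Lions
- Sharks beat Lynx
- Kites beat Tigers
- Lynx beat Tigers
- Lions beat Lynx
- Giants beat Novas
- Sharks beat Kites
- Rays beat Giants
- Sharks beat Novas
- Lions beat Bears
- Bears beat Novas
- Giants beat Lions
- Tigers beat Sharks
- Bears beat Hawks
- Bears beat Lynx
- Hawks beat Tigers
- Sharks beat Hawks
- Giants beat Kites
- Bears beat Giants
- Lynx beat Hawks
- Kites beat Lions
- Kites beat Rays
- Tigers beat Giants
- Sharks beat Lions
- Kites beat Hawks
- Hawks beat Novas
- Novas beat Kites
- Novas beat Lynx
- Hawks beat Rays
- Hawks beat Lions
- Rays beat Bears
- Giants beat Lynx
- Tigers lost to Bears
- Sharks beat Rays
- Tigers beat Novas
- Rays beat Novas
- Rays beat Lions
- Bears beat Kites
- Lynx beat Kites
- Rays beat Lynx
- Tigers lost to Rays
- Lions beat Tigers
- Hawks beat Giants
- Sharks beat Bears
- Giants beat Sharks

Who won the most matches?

Sharks

Win totals: Bears 6, Sharks 7, Giants 5, Hawks 5, Rays 6, Kites 4, Novas 3, Lynx 3, Tigers 3, Lions 3.
Sharks leads with 7 wins (next highest: 6).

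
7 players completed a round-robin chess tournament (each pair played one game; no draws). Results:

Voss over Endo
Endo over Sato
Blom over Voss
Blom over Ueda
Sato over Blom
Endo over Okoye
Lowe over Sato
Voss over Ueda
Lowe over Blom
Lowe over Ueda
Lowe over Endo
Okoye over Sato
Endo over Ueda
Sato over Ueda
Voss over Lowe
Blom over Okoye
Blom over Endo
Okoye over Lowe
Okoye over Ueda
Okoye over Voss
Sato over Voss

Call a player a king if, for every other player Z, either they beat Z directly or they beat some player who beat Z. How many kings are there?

Voss reaches everyone (king).
Sato reaches everyone (king).
Endo reaches everyone (king).
Lowe reaches everyone (king).
Blom reaches everyone (king).
Okoye reaches everyone (king).
Ueda cannot reach Voss, Sato, Endo, Lowe, Blom, Okoye in two steps.
Kings: Voss, Sato, Endo, Lowe, Blom, Okoye — 6.

6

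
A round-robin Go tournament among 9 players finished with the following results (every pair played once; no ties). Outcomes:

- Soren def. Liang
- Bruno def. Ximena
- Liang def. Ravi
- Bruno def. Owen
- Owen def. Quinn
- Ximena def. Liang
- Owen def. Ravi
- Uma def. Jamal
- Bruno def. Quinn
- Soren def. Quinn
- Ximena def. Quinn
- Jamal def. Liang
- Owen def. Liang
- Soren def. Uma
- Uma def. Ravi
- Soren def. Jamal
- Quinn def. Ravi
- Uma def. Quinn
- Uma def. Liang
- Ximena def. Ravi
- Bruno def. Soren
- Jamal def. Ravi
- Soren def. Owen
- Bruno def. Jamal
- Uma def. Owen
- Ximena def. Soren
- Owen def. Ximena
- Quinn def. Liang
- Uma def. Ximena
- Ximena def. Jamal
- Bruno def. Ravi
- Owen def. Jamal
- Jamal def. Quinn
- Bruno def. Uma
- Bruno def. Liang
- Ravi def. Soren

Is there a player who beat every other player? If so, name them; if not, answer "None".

Bruno has 8 wins out of 8 opponents — a perfect record.

Bruno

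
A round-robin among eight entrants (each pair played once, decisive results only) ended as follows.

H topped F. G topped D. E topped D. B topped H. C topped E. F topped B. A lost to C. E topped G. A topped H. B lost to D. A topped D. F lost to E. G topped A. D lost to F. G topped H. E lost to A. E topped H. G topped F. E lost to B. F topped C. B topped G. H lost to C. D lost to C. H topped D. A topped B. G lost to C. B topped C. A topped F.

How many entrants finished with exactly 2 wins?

Win totals: A 5, B 4, C 5, D 1, E 4, F 3, G 4, H 2.
Exactly 2: H — 1 entrant.

1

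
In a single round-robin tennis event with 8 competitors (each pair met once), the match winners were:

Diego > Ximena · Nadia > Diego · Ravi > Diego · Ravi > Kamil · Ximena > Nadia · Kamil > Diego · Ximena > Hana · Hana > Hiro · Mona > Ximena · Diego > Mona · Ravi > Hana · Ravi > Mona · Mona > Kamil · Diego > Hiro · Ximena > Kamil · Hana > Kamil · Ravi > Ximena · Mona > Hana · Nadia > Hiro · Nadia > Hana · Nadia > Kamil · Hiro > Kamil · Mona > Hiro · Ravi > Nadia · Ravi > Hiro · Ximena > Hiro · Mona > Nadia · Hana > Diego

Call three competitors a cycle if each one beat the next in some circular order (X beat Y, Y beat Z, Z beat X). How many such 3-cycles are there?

Win totals: Nadia 4, Hiro 1, Ravi 7, Mona 5, Hana 3, Kamil 1, Diego 3, Ximena 4.
A competitor with w wins dominates both others in C(w,2) triples; summing gives 6 + 0 + 21 + 10 + 3 + 0 + 3 + 6 = 49 transitive triples.
Total triples C(8,3) = 56, so cyclic triples = 56 − 49 = 7.

7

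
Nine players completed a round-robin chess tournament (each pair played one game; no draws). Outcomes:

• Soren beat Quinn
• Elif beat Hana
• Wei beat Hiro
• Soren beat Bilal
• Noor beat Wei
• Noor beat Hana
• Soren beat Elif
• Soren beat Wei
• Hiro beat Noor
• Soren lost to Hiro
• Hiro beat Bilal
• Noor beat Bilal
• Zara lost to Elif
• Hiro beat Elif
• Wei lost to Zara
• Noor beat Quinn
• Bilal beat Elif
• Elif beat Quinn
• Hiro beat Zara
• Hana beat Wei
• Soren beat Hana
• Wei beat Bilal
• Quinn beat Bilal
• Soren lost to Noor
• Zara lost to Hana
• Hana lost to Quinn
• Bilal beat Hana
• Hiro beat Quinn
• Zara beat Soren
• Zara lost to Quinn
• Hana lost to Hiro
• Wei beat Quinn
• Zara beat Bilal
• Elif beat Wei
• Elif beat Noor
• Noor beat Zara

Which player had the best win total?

Win totals: Wei 3, Quinn 3, Noor 6, Zara 3, Bilal 2, Elif 5, Hiro 7, Hana 2, Soren 5.
Hiro leads with 7 wins (next highest: 6).

Hiro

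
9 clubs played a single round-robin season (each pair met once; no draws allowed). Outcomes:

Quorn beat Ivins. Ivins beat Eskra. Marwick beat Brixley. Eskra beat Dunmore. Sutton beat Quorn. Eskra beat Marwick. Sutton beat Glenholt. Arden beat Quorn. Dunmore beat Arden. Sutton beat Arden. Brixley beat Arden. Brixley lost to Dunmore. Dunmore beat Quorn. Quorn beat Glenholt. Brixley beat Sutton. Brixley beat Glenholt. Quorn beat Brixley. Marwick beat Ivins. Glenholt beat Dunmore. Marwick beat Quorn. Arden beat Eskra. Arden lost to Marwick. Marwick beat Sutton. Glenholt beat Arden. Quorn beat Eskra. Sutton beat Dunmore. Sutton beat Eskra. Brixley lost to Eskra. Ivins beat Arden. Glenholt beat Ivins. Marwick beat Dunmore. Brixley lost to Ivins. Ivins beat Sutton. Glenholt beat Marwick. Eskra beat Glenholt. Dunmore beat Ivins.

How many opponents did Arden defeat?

Arden's results: beat Eskra, Quorn; lost to Brixley, Sutton, Ivins, Glenholt, Marwick, Dunmore.
That is 2 wins.

2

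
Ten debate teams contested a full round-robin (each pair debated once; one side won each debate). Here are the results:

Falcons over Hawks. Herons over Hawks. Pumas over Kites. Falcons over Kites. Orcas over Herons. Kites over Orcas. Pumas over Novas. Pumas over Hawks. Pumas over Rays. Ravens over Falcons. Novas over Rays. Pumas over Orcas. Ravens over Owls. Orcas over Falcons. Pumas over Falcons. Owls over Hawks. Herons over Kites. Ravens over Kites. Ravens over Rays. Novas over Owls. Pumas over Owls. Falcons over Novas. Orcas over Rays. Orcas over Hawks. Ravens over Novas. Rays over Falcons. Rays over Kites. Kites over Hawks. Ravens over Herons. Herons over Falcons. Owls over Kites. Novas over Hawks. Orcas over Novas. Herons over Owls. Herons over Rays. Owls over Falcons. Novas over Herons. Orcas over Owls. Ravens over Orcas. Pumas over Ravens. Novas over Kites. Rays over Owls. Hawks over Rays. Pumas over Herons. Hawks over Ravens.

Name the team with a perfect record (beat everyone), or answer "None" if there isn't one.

Pumas

Pumas has 9 wins out of 9 opponents — a perfect record.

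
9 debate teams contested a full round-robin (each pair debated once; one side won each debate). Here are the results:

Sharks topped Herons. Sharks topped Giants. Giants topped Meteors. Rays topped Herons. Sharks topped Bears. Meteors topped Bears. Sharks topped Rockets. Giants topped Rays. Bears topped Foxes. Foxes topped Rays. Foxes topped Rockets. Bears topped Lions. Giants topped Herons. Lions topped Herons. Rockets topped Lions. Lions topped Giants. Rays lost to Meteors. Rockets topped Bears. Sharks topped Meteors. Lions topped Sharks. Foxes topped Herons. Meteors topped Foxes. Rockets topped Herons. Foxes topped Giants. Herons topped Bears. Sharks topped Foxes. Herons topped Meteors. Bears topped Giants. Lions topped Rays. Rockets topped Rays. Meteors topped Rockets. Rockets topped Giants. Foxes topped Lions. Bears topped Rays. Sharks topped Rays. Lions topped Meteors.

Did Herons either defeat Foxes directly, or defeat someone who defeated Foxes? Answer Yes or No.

Herons did not beat Foxes directly.
Herons beat Bears, Meteors. Of those, Bears beat Foxes.

Yes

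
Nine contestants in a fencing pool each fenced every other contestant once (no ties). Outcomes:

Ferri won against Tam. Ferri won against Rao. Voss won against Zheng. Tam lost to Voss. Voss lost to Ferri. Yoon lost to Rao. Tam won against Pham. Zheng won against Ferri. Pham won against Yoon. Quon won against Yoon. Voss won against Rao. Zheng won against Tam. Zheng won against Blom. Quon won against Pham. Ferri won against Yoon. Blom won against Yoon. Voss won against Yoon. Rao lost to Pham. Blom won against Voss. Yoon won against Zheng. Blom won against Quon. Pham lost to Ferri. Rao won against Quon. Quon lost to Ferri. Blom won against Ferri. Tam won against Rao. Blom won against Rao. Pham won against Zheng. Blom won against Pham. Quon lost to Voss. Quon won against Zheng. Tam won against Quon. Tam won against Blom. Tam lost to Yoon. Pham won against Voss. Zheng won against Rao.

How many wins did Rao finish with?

2

Rao's results: beat Yoon, Quon; lost to Voss, Ferri, Tam, Zheng, Blom, Pham.
That is 2 wins.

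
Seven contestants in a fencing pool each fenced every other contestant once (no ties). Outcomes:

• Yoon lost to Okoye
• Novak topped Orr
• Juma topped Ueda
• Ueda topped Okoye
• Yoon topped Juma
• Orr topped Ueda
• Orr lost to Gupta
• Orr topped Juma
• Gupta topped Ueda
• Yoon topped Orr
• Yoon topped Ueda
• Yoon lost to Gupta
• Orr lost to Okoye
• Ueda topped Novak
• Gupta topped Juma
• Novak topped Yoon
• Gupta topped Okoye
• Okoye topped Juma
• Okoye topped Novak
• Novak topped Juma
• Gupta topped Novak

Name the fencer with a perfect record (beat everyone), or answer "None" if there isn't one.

Gupta has 6 wins out of 6 opponents — a perfect record.

Gupta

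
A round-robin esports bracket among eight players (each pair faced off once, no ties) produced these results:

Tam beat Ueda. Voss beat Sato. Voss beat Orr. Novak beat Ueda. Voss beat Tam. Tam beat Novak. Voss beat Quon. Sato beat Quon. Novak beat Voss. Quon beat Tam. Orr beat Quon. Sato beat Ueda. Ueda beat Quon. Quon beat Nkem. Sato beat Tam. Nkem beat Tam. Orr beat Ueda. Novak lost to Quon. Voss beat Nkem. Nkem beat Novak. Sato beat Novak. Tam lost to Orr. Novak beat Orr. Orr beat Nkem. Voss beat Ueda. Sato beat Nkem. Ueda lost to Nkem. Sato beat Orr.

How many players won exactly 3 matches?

Win totals: Novak 3, Tam 2, Sato 6, Quon 3, Voss 6, Orr 4, Ueda 1, Nkem 3.
Exactly 3: Novak, Quon, Nkem — 3 players.

3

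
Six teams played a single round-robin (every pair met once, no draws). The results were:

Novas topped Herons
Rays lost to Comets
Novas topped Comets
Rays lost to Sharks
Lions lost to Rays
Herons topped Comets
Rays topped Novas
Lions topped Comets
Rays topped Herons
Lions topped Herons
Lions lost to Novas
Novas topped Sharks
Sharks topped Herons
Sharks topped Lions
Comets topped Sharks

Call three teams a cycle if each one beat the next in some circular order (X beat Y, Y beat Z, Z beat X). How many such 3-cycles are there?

6

Of the C(6,3) = 20 triples, the cyclic ones are: {Sharks, Comets, Lions}; {Sharks, Comets, Herons}; {Sharks, Rays, Novas}; {Comets, Rays, Novas}; {Comets, Rays, Lions}; {Comets, Rays, Herons}.
That is 6.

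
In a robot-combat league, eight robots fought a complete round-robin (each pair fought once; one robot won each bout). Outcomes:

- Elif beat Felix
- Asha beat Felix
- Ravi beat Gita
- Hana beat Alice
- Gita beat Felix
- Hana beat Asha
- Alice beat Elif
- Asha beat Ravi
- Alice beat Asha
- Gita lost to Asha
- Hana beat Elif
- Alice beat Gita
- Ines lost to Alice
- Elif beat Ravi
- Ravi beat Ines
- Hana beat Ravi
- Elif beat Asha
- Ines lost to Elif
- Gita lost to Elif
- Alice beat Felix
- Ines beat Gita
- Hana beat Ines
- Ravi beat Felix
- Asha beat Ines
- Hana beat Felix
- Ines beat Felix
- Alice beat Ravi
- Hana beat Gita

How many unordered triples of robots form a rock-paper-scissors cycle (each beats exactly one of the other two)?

Win totals: Ines 2, Ravi 3, Gita 1, Hana 7, Elif 5, Asha 4, Alice 6, Felix 0.
A robot with w wins dominates both others in C(w,2) triples; summing gives 1 + 3 + 0 + 21 + 10 + 6 + 15 + 0 = 56 transitive triples.
Total triples C(8,3) = 56, so cyclic triples = 56 − 56 = 0.

0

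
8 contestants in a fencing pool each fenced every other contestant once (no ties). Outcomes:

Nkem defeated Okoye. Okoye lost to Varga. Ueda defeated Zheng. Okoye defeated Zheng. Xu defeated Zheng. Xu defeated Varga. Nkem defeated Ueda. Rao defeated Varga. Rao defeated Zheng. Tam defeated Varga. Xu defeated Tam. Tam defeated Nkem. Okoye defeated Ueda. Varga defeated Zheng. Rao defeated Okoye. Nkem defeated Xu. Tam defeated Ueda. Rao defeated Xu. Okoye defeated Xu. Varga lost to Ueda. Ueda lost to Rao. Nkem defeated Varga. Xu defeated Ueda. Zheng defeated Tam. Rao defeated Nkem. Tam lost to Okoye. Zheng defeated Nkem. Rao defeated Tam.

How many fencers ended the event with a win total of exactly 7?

1

Win totals: Nkem 4, Rao 7, Okoye 4, Zheng 2, Varga 2, Tam 3, Xu 4, Ueda 2.
Exactly 7: Rao — 1 fencer.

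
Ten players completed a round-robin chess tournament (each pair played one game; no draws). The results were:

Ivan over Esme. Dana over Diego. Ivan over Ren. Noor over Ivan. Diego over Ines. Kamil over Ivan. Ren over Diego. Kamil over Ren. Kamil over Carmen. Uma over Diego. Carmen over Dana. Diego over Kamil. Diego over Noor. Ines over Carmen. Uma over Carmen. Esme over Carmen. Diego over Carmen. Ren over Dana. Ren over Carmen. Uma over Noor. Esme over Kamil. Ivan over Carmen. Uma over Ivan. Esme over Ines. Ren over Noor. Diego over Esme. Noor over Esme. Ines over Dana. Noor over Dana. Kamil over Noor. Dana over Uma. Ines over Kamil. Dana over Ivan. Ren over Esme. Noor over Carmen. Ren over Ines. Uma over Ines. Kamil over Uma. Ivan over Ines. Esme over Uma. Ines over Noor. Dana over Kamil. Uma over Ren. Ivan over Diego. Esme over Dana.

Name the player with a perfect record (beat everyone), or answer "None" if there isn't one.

Highest win total is Uma with 6 (out of 9 possible).
Uma lost to Esme, Kamil, Dana, so no player went undefeated.

None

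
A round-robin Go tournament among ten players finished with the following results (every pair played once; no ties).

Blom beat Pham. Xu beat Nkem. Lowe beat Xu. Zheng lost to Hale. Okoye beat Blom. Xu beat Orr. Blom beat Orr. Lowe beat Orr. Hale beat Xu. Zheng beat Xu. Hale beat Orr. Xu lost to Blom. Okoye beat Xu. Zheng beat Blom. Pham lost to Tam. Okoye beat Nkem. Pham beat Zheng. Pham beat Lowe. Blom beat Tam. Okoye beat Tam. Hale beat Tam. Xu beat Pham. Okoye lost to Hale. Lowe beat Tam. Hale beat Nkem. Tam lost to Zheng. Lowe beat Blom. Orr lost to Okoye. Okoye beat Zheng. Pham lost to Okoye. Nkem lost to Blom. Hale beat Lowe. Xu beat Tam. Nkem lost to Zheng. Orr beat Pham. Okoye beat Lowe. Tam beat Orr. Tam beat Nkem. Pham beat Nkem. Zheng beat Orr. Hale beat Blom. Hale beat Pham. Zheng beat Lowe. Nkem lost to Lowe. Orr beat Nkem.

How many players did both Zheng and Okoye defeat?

Zheng beat: Blom, Lowe, Nkem, Tam, Xu, Orr.
Okoye beat: Blom, Lowe, Nkem, Tam, Xu, Orr, Zheng, Pham.
Both beat: Blom, Lowe, Nkem, Tam, Xu, Orr — 6.

6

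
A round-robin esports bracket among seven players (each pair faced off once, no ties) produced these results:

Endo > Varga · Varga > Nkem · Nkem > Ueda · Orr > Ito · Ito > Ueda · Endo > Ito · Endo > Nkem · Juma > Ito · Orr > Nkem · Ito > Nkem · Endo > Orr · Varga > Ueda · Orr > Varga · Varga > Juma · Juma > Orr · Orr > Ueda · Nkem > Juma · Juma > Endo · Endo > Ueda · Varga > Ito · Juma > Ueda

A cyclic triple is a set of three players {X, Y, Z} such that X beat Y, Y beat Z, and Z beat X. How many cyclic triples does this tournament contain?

5

Win totals: Nkem 2, Ito 2, Orr 4, Ueda 0, Juma 4, Varga 4, Endo 5.
A player with w wins dominates both others in C(w,2) triples; summing gives 1 + 1 + 6 + 0 + 6 + 6 + 10 = 30 transitive triples.
Total triples C(7,3) = 35, so cyclic triples = 35 − 30 = 5.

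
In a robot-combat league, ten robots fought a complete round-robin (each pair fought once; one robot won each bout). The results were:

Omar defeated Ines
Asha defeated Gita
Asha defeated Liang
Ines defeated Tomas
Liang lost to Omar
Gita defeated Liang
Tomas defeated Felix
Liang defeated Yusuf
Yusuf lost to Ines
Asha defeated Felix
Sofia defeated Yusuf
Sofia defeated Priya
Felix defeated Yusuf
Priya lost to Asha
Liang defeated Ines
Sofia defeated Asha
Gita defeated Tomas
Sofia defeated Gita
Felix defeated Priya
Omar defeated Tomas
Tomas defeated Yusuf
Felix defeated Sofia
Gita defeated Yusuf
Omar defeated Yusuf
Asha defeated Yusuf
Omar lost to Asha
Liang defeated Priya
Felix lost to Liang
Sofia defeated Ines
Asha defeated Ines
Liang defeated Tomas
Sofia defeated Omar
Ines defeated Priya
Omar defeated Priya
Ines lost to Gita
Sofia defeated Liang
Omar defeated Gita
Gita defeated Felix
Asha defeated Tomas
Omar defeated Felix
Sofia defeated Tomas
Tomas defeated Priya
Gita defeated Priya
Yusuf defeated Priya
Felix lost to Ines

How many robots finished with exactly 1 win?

1

Win totals: Yusuf 1, Ines 4, Gita 6, Priya 0, Tomas 3, Asha 8, Felix 3, Sofia 8, Omar 7, Liang 5.
Exactly 1: Yusuf — 1 robot.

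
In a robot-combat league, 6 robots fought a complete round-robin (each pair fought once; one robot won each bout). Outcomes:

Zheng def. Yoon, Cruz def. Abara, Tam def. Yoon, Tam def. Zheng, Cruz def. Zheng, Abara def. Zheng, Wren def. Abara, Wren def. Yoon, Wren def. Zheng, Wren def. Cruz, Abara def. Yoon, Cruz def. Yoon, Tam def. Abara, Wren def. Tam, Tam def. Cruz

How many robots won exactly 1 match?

1

Win totals: Tam 4, Abara 2, Wren 5, Cruz 3, Yoon 0, Zheng 1.
Exactly 1: Zheng — 1 robot.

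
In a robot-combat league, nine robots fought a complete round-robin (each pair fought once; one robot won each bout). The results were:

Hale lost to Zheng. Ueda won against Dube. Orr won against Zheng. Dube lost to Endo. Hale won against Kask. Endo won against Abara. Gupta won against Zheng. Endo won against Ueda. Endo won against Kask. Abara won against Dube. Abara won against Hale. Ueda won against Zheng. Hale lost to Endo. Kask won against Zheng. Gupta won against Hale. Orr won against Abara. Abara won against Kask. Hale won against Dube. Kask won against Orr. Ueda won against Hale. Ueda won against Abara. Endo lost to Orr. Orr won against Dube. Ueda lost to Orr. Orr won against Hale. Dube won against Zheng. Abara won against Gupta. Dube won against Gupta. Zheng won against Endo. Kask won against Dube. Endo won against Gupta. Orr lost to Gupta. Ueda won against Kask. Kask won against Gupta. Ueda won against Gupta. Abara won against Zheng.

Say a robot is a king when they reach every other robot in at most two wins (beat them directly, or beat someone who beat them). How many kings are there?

5

Gupta reaches everyone (king).
Kask reaches everyone (king).
Ueda reaches everyone (king).
Zheng cannot reach Orr in two steps.
Hale cannot reach Ueda, Endo, Abara in two steps.
Dube cannot reach Kask, Ueda, Abara in two steps.
Endo reaches everyone (king).
Orr reaches everyone (king).
Abara cannot reach Ueda in two steps.
Kings: Gupta, Kask, Ueda, Endo, Orr — 5.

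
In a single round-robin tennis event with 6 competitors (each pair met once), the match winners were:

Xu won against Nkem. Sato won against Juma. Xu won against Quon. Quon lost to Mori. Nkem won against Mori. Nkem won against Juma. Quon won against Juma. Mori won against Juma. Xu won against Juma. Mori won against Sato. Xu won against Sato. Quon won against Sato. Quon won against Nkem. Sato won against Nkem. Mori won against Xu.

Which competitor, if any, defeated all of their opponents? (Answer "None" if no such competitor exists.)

None

Highest win total is Xu with 4 (out of 5 possible).
Xu lost to Mori, so no competitor went undefeated.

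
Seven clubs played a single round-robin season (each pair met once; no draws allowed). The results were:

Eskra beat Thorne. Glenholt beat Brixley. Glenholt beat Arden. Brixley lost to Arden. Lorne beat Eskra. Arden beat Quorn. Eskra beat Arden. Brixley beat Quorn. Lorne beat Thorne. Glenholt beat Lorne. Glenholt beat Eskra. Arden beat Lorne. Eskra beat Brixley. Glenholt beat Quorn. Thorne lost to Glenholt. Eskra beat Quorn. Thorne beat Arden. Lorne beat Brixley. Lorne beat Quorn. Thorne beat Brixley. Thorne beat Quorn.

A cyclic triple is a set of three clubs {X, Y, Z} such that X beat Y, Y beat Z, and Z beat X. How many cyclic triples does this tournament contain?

Win totals: Lorne 4, Thorne 3, Arden 3, Brixley 1, Glenholt 6, Quorn 0, Eskra 4.
A club with w wins dominates both others in C(w,2) triples; summing gives 6 + 3 + 3 + 0 + 15 + 0 + 6 = 33 transitive triples.
Total triples C(7,3) = 35, so cyclic triples = 35 − 33 = 2.

2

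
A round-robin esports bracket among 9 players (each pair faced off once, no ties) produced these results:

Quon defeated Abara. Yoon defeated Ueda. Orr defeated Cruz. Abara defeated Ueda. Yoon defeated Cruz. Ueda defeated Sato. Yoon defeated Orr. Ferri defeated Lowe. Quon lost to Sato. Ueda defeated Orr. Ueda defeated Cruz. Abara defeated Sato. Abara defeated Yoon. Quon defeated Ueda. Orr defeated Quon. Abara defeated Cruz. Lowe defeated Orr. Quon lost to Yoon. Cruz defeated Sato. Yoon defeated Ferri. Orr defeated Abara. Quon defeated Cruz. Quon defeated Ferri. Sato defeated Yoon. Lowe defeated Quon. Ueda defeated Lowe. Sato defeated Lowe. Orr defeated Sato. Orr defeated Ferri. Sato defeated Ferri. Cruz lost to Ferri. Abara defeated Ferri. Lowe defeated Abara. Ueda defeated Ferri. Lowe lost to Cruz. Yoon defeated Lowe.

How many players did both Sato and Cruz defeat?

1

Sato beat: Lowe, Yoon, Quon, Ferri.
Cruz beat: Lowe, Sato.
Both beat: Lowe — 1.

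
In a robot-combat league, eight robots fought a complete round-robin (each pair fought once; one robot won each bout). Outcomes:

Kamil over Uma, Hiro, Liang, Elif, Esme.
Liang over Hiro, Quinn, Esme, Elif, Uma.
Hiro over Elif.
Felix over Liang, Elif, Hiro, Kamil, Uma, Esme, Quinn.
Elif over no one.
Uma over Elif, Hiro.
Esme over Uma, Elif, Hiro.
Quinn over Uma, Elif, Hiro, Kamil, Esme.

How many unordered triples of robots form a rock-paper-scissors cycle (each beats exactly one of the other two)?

1

Win totals: Elif 0, Quinn 5, Kamil 5, Esme 3, Felix 7, Hiro 1, Liang 5, Uma 2.
A robot with w wins dominates both others in C(w,2) triples; summing gives 0 + 10 + 10 + 3 + 21 + 0 + 10 + 1 = 55 transitive triples.
Total triples C(8,3) = 56, so cyclic triples = 56 − 55 = 1.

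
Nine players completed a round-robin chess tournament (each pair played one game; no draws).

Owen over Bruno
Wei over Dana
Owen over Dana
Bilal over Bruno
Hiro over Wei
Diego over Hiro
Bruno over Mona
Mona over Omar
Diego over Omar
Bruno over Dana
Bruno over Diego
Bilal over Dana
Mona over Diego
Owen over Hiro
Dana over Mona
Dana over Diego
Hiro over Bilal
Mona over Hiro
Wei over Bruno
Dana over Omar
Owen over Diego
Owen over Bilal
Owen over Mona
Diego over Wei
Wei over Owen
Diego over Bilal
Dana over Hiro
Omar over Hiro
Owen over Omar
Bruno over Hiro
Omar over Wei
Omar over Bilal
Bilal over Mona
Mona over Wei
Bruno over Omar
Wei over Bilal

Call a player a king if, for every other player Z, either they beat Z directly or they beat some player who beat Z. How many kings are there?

4

Bruno cannot reach Owen in two steps.
Owen reaches everyone (king).
Dana cannot reach Bruno, Owen in two steps.
Mona reaches everyone (king).
Diego reaches everyone (king).
Hiro cannot reach Diego, Omar in two steps.
Wei reaches everyone (king).
Omar cannot reach Diego in two steps.
Bilal cannot reach Owen in two steps.
Kings: Owen, Mona, Diego, Wei — 4.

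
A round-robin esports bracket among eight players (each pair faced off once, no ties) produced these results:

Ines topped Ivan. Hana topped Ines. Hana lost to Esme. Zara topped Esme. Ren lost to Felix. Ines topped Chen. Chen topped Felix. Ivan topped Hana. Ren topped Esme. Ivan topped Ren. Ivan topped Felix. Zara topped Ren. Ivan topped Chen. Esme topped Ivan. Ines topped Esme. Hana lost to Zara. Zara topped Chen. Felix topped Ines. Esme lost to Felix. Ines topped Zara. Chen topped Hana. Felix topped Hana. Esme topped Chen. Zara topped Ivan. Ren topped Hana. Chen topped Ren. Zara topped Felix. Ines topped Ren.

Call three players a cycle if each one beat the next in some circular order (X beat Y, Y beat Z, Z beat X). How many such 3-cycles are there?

12

Win totals: Chen 3, Esme 3, Ivan 4, Zara 6, Hana 1, Felix 4, Ines 5, Ren 2.
A player with w wins dominates both others in C(w,2) triples; summing gives 3 + 3 + 6 + 15 + 0 + 6 + 10 + 1 = 44 transitive triples.
Total triples C(8,3) = 56, so cyclic triples = 56 − 44 = 12.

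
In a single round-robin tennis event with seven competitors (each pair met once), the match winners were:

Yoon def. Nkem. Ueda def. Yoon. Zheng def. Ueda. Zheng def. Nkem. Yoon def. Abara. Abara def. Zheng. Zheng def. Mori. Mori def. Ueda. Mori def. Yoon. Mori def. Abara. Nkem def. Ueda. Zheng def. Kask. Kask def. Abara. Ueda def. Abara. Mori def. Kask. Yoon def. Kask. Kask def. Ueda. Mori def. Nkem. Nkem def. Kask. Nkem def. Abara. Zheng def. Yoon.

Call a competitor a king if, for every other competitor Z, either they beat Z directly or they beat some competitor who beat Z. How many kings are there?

Zheng reaches everyone (king).
Yoon cannot reach Mori in two steps.
Ueda cannot reach Mori in two steps.
Mori reaches everyone (king).
Abara reaches everyone (king).
Kask cannot reach Mori, Nkem in two steps.
Nkem cannot reach Mori in two steps.
Kings: Zheng, Mori, Abara — 3.

3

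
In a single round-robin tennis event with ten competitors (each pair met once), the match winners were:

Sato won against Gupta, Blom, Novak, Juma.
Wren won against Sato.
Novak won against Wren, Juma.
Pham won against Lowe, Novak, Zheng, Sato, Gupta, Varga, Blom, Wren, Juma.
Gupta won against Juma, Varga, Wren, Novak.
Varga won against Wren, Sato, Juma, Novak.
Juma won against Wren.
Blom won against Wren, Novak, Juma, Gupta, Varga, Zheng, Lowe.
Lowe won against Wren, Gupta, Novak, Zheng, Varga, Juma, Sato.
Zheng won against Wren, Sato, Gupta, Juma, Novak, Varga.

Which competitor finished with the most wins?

Pham

Win totals: Lowe 7, Gupta 4, Blom 7, Novak 2, Pham 9, Zheng 6, Varga 4, Juma 1, Sato 4, Wren 1.
Pham leads with 9 wins (next highest: 7).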